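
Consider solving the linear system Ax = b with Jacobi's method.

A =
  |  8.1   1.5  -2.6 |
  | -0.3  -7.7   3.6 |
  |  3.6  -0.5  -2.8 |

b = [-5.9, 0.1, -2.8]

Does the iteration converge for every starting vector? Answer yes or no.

yes

Let D = diag(8.1, -7.7, -2.8); L, U the strict triangles.
Jacobi T = -D⁻¹(L+U): T[1,2] = -(3.6)/(-7.7) = +0.4675; T[1,1] = 0.
  T[0,:] = [+0.0000 -0.1852 +0.3210]
  T[1,:] = [-0.0390 +0.0000 +0.4675]
  T[2,:] = [+1.2857 -0.1786 +0.0000]
eigenvalue magnitudes: 0.7014, 0.3944, 0.3944.
ρ = 0.7014; 0.7014 < 1 ⇒ converges.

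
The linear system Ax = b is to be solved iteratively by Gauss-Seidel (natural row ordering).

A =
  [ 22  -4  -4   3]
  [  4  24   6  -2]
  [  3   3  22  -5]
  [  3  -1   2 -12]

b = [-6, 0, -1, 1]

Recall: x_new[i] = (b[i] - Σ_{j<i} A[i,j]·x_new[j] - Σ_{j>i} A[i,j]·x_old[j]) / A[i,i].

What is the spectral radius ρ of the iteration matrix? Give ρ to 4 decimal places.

A = D + L + U where D = diag(22, 24, 22, -12).
GS T = -(D+L)⁻¹U: row 0 first, T[0,3] = -(3)/(22) = -0.1364; later rows by forward substitution.
  T[0,:] = [+0.0000  +0.1818  +0.1818  -0.1364]
  T[1,:] = [+0.0000  -0.0303  -0.2803  +0.1061]
  T[2,:] = [+0.0000  -0.0207  +0.0134  +0.2314]
  T[3,:] = [+0.0000  +0.0445  +0.0711  -0.0044]
eigenvalue magnitudes: 0.2099, 0.1109, 0.1109, 0.0000.
spectral radius ρ = 0.2099; 0.2099 < 1, so it converges for any x₀.

0.2099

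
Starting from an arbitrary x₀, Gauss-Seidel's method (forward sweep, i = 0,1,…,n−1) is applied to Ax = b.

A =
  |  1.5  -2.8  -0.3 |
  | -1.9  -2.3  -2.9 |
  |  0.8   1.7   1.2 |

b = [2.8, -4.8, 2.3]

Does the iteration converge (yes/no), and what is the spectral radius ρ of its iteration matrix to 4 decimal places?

Diagonal D = diag(1.5, -2.3, 1.2); L, U strict lower/upper.
Gauss-Seidel: T = -(D+L)⁻¹U, row 0 first, T[0,1] = -(-2.8)/(1.5) = +1.8667; later rows by forward substitution.
  T[0,:] = [+0.0000  +1.8667  +0.2000]
  T[1,:] = [+0.0000  -1.5420  -1.4261]
  T[2,:] = [+0.0000  +0.9401  +1.8870]
moduli |λ_i(T)| = 1.4369, 1.0920, 0.0000.
spectral radius ρ = 1.4369; 1.4369 > 1 ⇒ diverges.

no, ρ = 1.4369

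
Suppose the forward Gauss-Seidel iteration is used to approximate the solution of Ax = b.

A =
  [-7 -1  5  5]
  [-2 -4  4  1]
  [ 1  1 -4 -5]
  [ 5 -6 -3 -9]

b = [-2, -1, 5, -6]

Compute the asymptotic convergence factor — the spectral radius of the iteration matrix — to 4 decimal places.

Let D = diag(-7, -4, -4, -9); L, U the strict triangles.
Gauss-Seidel: T = -(D+L)⁻¹U, row 0 first, T[0,3] = -(5)/(-7) = +0.7143; later rows by forward substitution.
  T[0,:] = [+0.0000 -0.1429 +0.7143 +0.7143]
  T[1,:] = [+0.0000 +0.0714 +0.6429 -0.1071]
  T[2,:] = [+0.0000 -0.0179 +0.3393 -1.0982]
  T[3,:] = [+0.0000 -0.1210 -0.1448 +0.8343]
|roots of det(T-λI)|: 1.1404, 0.2949, 0.2949, 0.0000.
ρ = 1.1404; 1.1404 > 1 ⇒ diverges.

1.1404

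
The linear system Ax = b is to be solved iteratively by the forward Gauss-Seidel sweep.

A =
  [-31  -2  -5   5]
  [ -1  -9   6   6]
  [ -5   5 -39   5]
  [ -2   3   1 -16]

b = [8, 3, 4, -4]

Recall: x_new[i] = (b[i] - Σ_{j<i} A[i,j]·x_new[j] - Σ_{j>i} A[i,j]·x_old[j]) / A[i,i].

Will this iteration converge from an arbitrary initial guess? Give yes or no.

yes

Split A = D + L + U, D = diag(-31, -9, -39, -16).
Gauss-Seidel: T = -(D+L)⁻¹U, row 0 first, T[0,2] = -(-5)/(-31) = -0.1613; later rows by forward substitution.
  T[0,:] = [+0.0000, -0.0645, -0.1613, +0.1613]
  T[1,:] = [+0.0000, +0.0072, +0.6846, +0.6487]
  T[2,:] = [+0.0000, +0.0092, +0.1084, +0.1907]
  T[3,:] = [+0.0000, +0.0100, +0.1553, +0.1134]
moduli |λ_i(T)| = 0.3236, 0.0577, 0.0369, 0.0000.
ρ = 0.3236; 0.3236 < 1, so it converges for any x₀.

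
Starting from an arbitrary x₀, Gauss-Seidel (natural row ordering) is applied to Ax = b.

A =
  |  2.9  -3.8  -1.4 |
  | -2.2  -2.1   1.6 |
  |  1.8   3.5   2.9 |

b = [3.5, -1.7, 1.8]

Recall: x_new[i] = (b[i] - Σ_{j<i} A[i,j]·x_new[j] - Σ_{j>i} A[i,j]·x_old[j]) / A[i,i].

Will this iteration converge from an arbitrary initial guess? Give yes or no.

no

Diagonal D = diag(2.9, -2.1, 2.9); L, U strict lower/upper.
T_GS = -(D+L)⁻¹U: row 0 first, T[0,1] = -(-3.8)/(2.9) = +1.3103; later rows by forward substitution.
  T[0,:] = [+0.0000  +1.3103  +0.4828]
  T[1,:] = [+0.0000  -1.3727  +0.2562]
  T[2,:] = [+0.0000  +0.8434  -0.6088]
|eigenvalues of T|: 1.5924, 0.3891, 0.0000.
ρ = 1.5924; 1.5924 > 1 ⇒ diverges.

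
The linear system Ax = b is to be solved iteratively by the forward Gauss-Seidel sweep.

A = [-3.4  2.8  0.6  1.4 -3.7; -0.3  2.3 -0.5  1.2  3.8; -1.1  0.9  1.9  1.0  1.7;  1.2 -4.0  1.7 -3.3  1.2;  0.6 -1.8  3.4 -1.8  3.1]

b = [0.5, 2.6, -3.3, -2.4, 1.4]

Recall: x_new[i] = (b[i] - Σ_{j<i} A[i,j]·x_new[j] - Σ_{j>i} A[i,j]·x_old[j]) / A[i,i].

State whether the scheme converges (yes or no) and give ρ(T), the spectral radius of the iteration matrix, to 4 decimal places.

A = D + L + U where D = diag(-3.4, 2.3, 1.9, -3.3, 3.1).
Gauss-Seidel: T = -(D+L)⁻¹U, row 0 first, T[0,3] = -(1.4)/(-3.4) = +0.4118; later rows by forward substitution.
  T[0,:] = [+0.0000, +0.8235, +0.1765, +0.4118, -1.0882]
  T[1,:] = [+0.0000, +0.1074, +0.2404, -0.4680, -1.7941]
  T[2,:] = [+0.0000, +0.4259, -0.0117, -0.0662, -0.6749]
  T[3,:] = [+0.0000, +0.3887, -0.2333, +0.6829, +1.7949]
  T[4,:] = [+0.0000, -0.3385, -0.0172, +0.1177, +0.9513]
|λ(T)| sorted: 1.6878, 0.2065, 0.1379, 0.1379, 0.0000.
ρ = 1.6878; 1.6878 > 1, so it fails to converge.

no, ρ = 1.6878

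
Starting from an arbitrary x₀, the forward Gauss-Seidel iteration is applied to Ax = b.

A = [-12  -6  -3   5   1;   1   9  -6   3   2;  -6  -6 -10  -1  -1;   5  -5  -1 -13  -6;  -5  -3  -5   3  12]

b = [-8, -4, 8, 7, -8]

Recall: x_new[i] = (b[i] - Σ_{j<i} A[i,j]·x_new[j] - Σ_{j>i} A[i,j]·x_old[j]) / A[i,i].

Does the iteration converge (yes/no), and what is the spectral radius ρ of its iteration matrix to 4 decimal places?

yes, ρ = 0.7045

Split A = D + L + U, D = diag(-12, 9, -10, -13, 12).
T_GS = -(D+L)⁻¹U: row 0 first, T[0,2] = -(-3)/(-12) = -0.2500; later rows by forward substitution.
  T[0,:] = [+0.0000 -0.5000 -0.2500 +0.4167 +0.0833]
  T[1,:] = [+0.0000 +0.0556 +0.6944 -0.3796 -0.2315]
  T[2,:] = [+0.0000 +0.2667 -0.2667 -0.1222 -0.0111]
  T[3,:] = [+0.0000 -0.2342 -0.3427 +0.3157 -0.3396]
  T[4,:] = [+0.0000 -0.0248 +0.0440 -0.0511 +0.0571]
|λ(T)| sorted: 0.7045, 0.5703, 0.1408, 0.1133, 0.0000.
ρ(T) = max|λ| = 0.7045; 0.7045 < 1 ⇒ converges.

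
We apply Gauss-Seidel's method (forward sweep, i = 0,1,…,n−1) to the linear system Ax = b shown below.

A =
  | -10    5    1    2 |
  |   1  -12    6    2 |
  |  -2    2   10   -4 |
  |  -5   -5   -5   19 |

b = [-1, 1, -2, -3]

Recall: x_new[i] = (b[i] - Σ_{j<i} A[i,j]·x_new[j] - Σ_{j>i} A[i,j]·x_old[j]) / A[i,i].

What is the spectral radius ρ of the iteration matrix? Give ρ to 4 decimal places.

Let D = diag(-10, -12, 10, 19); L, U the strict triangles.
GS T = -(D+L)⁻¹U: row 0 first, T[0,3] = -(2)/(-10) = +0.2000; later rows by forward substitution.
  T[0,:] = [+0.0000 +0.5000 +0.1000 +0.2000]
  T[1,:] = [+0.0000 +0.0417 +0.5083 +0.1833]
  T[2,:] = [+0.0000 +0.0917 -0.0817 +0.4033]
  T[3,:] = [+0.0000 +0.1667 +0.1386 +0.2070]
|roots of det(T-λI)|: 0.5320, 0.2224, 0.2224, 0.0000.
ρ = 0.5320; 0.5320 < 1 ⇒ converges.

0.5320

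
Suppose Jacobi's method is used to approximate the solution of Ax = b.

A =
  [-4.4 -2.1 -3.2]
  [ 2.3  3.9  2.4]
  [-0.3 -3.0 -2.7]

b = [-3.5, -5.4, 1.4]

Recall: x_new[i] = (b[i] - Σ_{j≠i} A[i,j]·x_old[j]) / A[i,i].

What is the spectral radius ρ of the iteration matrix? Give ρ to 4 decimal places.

Diagonal D = diag(-4.4, 3.9, -2.7); L, U strict lower/upper.
Jacobi T = -D⁻¹(L+U): T[2,0] = -(-0.3)/(-2.7) = -0.1111; T[2,2] = 0.
  T[0,:] = [+0.0000 -0.4773 -0.7273]
  T[1,:] = [-0.5897 +0.0000 -0.6154]
  T[2,:] = [-0.1111 -1.1111 +0.0000]
|roots of det(T-λI)|: 1.2110, 0.6484, 0.6484.
spectral radius ρ = 1.2110; 1.2110 > 1: divergent.

1.2110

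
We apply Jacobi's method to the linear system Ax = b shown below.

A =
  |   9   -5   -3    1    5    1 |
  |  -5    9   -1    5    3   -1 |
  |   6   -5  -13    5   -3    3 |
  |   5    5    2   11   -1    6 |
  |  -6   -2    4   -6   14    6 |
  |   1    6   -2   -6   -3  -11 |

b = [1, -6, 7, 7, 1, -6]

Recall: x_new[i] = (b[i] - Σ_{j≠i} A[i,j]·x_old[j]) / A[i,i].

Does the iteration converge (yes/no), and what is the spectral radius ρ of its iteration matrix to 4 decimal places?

Split A = D + L + U, D = diag(9, 9, -13, 11, 14, -11).
Jacobi T = -D⁻¹(L+U): T[4,3] = -(-6)/(14) = +0.4286; T[4,4] = 0.
  T[0,:] = [+0.0000 +0.5556 +0.3333 -0.1111 -0.5556 -0.1111]
  T[1,:] = [+0.5556 +0.0000 +0.1111 -0.5556 -0.3333 +0.1111]
  T[2,:] = [+0.4615 -0.3846 +0.0000 +0.3846 -0.2308 +0.2308]
  T[3,:] = [-0.4545 -0.4545 -0.1818 +0.0000 +0.0909 -0.5455]
  T[4,:] = [+0.4286 +0.1429 -0.2857 +0.4286 +0.0000 -0.4286]
  T[5,:] = [+0.0909 +0.5455 -0.1818 -0.5455 -0.2727 +0.0000]
moduli |λ_i(T)| = 1.2107, 0.7030, 0.6490, 0.6490, 0.4933, 0.4933.
spectral radius ρ = 1.2107; 1.2107 > 1 ⇒ diverges.

no, ρ = 1.2107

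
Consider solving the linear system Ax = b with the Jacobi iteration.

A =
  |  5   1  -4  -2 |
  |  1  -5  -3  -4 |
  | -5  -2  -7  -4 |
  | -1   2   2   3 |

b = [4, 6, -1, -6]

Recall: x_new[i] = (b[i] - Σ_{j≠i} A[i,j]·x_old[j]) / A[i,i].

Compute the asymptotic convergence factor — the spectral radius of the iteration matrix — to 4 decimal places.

Diagonal D = diag(5, -5, -7, 3); L, U strict lower/upper.
Jacobi T = -D⁻¹(L+U): T[0,3] = -(-2)/(5) = +0.4000; T[0,0] = 0.
  T[0,:] = [+0.0000, -0.2000, +0.8000, +0.4000]
  T[1,:] = [+0.2000, +0.0000, -0.6000, -0.8000]
  T[2,:] = [-0.7143, -0.2857, +0.0000, -0.5714]
  T[3,:] = [+0.3333, -0.6667, -0.6667, +0.0000]
|eigenvalues of T|: 1.1436, 0.7820, 0.6461, 0.6461.
ρ(T) = max|λ| = 1.1436; 1.1436 > 1: divergent.

1.1436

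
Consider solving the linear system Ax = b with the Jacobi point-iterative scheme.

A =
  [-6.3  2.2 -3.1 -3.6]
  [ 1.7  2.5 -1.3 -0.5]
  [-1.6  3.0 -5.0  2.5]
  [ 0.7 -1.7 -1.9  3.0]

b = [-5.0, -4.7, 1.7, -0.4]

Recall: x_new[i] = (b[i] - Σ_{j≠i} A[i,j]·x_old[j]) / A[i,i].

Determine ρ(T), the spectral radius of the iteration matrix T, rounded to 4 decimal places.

Let D = diag(-6.3, 2.5, -5, 3); L, U the strict triangles.
Jacobi T = -D⁻¹(L+U): T[3,0] = -(0.7)/(3) = -0.2333; T[3,3] = 0.
  T[0,:] = [+0.0000, +0.3492, -0.4921, -0.5714]
  T[1,:] = [-0.6800, +0.0000, +0.5200, +0.2000]
  T[2,:] = [-0.3200, +0.6000, +0.0000, +0.5000]
  T[3,:] = [-0.2333, +0.5667, +0.6333, +0.0000]
|eigenvalues of T|: 1.2540, 0.6203, 0.6203, 0.6021.
ρ = 1.2540; 1.2540 > 1 ⇒ diverges.

1.2540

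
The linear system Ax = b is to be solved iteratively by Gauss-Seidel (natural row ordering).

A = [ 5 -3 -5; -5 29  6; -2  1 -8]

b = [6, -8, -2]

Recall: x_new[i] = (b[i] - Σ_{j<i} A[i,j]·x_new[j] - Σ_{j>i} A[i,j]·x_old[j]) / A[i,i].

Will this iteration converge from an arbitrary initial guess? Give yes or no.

Let D = diag(5, 29, -8); L, U the strict triangles.
T_GS = -(D+L)⁻¹U: row 0 first, T[0,2] = -(-5)/(5) = +1.0000; later rows by forward substitution.
  T[0,:] = [+0.0000  +0.6000  +1.0000]
  T[1,:] = [+0.0000  +0.1034  -0.0345]
  T[2,:] = [+0.0000  -0.1371  -0.2543]
|eigenvalues of T|: 0.2671, 0.1162, 0.0000.
spectral radius ρ = 0.2671; 0.2671 < 1 ⇒ converges.

yes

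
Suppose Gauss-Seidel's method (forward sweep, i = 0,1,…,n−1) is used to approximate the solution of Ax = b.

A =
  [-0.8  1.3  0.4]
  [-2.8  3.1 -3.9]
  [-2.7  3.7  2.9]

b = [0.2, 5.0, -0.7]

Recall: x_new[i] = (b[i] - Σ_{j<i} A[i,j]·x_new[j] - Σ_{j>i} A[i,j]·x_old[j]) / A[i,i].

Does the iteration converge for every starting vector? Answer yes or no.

A = D + L + U where D = diag(-0.8, 3.1, 2.9).
T_GS = -(D+L)⁻¹U: row 0 first, T[0,1] = -(1.3)/(-0.8) = +1.6250; later rows by forward substitution.
  T[0,:] = [+0.0000  +1.6250  +0.5000]
  T[1,:] = [+0.0000  +1.4677  +1.7097]
  T[2,:] = [+0.0000  -0.3597  -1.7158]
moduli |λ_i(T)| = 1.5092, 1.2612, 0.0000.
ρ = 1.5092; 1.5092 > 1: divergent.

no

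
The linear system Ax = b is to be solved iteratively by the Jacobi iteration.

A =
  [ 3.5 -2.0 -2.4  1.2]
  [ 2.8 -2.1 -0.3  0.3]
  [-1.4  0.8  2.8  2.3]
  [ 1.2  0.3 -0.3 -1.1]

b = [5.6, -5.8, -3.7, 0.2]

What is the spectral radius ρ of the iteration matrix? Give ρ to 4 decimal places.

1.2214

Let D = diag(3.5, -2.1, 2.8, -1.1); L, U the strict triangles.
T_J = -D⁻¹(L+U): T[3,2] = -(-0.3)/(-1.1) = -0.2727; T[3,3] = 0.
  T[0,:] = [+0.0000, +0.5714, +0.6857, -0.3429]
  T[1,:] = [+1.3333, +0.0000, -0.1429, +0.1429]
  T[2,:] = [+0.5000, -0.2857, +0.0000, -0.8214]
  T[3,:] = [+1.0909, +0.2727, -0.2727, +0.0000]
|roots of det(T-λI)|: 1.2214, 0.9747, 0.9747, 0.3198.
ρ(T) = max|λ| = 1.2214; 1.2214 > 1, so it fails to converge.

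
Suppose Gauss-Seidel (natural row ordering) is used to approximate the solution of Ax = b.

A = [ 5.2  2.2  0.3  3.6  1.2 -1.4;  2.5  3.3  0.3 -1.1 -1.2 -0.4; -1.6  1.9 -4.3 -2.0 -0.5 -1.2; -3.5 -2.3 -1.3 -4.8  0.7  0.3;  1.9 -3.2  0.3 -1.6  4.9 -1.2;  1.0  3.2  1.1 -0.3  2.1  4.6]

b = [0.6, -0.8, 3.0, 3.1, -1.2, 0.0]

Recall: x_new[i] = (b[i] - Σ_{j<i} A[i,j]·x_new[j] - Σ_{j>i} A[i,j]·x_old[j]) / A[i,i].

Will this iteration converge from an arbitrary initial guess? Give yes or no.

Diagonal D = diag(5.2, 3.3, -4.3, -4.8, 4.9, 4.6); L, U strict lower/upper.
T_GS = -(D+L)⁻¹U: row 0 first, T[0,2] = -(0.3)/(5.2) = -0.0577; later rows by forward substitution.
  T[0,:] = [+0.0000, -0.4231, -0.0577, -0.6923, -0.2308, +0.2692]
  T[1,:] = [+0.0000, +0.3205, -0.0472, +0.8578, +0.5385, -0.0828]
  T[2,:] = [+0.0000, +0.2990, +0.0006, +0.1715, +0.2075, -0.4158]
  T[3,:] = [+0.0000, +0.0739, +0.0645, +0.0473, -0.0001, +0.0185]
  T[4,:] = [+0.0000, +0.3792, +0.0126, +0.8336, +0.4284, +0.1179]
  T[5,:] = [+0.0000, -0.3708, +0.0437, -0.8647, -0.5696, +0.0458]
|eigenvalues of T|: 0.9094, 0.2691, 0.2691, 0.0459, 0.0459, 0.0000.
ρ = 0.9094; 0.9094 < 1 ⇒ converges.

yes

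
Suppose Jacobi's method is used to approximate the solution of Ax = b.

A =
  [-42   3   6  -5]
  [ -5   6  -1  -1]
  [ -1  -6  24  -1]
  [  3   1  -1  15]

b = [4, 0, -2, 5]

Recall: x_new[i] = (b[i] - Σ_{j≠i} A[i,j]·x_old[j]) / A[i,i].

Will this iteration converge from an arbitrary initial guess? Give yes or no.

yes

Split A = D + L + U, D = diag(-42, 6, 24, 15).
T_J = -D⁻¹(L+U): T[0,1] = -(3)/(-42) = +0.0714; T[0,0] = 0.
  T[0,:] = [+0.0000 +0.0714 +0.1429 -0.1190]
  T[1,:] = [+0.8333 +0.0000 +0.1667 +0.1667]
  T[2,:] = [+0.0417 +0.2500 +0.0000 +0.0417]
  T[3,:] = [-0.2000 -0.0667 +0.0667 +0.0000]
|roots of det(T-λI)|: 0.4264, 0.3281, 0.3281, 0.0932.
ρ = 0.4264; 0.4264 < 1 ⇒ converges.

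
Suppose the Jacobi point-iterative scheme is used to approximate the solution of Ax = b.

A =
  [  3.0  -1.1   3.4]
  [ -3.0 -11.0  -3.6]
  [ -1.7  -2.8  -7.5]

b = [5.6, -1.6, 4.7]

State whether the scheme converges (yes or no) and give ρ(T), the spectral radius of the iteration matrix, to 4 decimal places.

Split A = D + L + U, D = diag(3, -11, -7.5).
T_J = -D⁻¹(L+U): T[0,2] = -(3.4)/(3) = -1.1333; T[0,0] = 0.
  T[0,:] = [+0.0000 +0.3667 -1.1333]
  T[1,:] = [-0.2727 +0.0000 -0.3273]
  T[2,:] = [-0.2267 -0.3733 +0.0000]
eigenvalue magnitudes: 0.6449, 0.3698, 0.3698.
ρ = 0.6449; 0.6449 < 1, so it converges for any x₀.

yes, ρ = 0.6449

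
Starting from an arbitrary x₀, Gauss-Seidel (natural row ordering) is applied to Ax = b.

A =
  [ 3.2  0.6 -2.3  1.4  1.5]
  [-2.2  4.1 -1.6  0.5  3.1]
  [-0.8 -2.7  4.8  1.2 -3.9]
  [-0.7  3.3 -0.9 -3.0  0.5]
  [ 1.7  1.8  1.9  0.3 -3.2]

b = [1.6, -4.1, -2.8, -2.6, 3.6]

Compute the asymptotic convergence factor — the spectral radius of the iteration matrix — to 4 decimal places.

1.3457

Let D = diag(3.2, 4.1, 4.8, -3, -3.2); L, U the strict triangles.
GS T = -(D+L)⁻¹U: row 0 first, T[0,3] = -(1.4)/(3.2) = -0.4375; later rows by forward substitution.
  T[0,:] = [+0.0000 -0.1875 +0.7188 -0.4375 -0.4688]
  T[1,:] = [+0.0000 -0.1006 +0.7759 -0.3567 -1.0076]
  T[2,:] = [+0.0000 -0.0878 +0.5562 -0.5236 +0.1676]
  T[3,:] = [+0.0000 -0.0406 +0.5189 -0.1332 -0.8826]
  T[4,:] = [+0.0000 -0.2122 +1.1972 -0.7564 -0.7991]
eigenvalue magnitudes: 1.3457, 0.8241, 0.0382, 0.0382, 0.0000.
ρ(T) = max|λ| = 1.3457; 1.3457 > 1, so it fails to converge.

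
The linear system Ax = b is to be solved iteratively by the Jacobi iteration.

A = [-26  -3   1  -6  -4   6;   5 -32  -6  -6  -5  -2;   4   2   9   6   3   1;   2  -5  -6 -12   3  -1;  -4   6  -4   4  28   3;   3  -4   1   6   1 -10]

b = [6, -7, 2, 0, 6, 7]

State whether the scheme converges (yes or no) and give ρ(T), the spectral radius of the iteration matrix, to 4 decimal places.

yes, ρ = 0.6188

A = D + L + U where D = diag(-26, -32, 9, -12, 28, -10).
T_J = -D⁻¹(L+U): T[4,0] = -(-4)/(28) = +0.1429; T[4,4] = 0.
  T[0,:] = [+0.0000, -0.1154, +0.0385, -0.2308, -0.1538, +0.2308]
  T[1,:] = [+0.1562, +0.0000, -0.1875, -0.1875, -0.1562, -0.0625]
  T[2,:] = [-0.4444, -0.2222, +0.0000, -0.6667, -0.3333, -0.1111]
  T[3,:] = [+0.1667, -0.4167, -0.5000, +0.0000, +0.2500, -0.0833]
  T[4,:] = [+0.1429, -0.2143, +0.1429, -0.1429, +0.0000, -0.1071]
  T[5,:] = [+0.3000, -0.4000, +0.1000, +0.6000, +0.1000, +0.0000]
|λ(T)| sorted: 0.6188, 0.4607, 0.4511, 0.4511, 0.3553, 0.3553.
spectral radius ρ = 0.6188; 0.6188 < 1, so it converges for any x₀.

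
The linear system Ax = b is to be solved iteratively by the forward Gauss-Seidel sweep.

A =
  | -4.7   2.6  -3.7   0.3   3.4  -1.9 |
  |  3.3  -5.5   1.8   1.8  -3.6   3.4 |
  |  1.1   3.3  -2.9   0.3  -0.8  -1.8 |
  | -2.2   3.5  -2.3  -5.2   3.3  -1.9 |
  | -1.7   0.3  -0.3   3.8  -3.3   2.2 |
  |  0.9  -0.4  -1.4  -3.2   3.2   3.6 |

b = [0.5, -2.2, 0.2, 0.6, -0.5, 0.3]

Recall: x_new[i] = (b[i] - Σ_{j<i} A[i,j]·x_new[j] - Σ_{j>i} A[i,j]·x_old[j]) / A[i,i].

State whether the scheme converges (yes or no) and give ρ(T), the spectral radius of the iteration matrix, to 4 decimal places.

A = D + L + U where D = diag(-4.7, -5.5, -2.9, -5.2, -3.3, 3.6).
GS T = -(D+L)⁻¹U: row 0 first, T[0,5] = -(-1.9)/(-4.7) = -0.4043; later rows by forward substitution.
  T[0,:] = [+0.0000, +0.5532, -0.7872, +0.0638, +0.7234, -0.4043]
  T[1,:] = [+0.0000, +0.3319, -0.1451, +0.3656, -0.2205, +0.3756]
  T[2,:] = [+0.0000, +0.5875, -0.4637, +0.5437, -0.2524, -0.3466]
  T[3,:] = [+0.0000, -0.2705, +0.4405, -0.0214, +0.2918, +0.2118]
  T[4,:] = [+0.0000, -0.6197, +0.9418, -0.0737, -0.0338, +1.1844]
  T[5,:] = [+0.0000, +0.4375, -0.4452, +0.2826, -0.0141, -0.8566]
eigenvalue magnitudes: 1.1741, 0.4343, 0.2044, 0.2044, 0.0930, 0.0000.
ρ = 1.1741; 1.1741 > 1, so it fails to converge.

no, ρ = 1.1741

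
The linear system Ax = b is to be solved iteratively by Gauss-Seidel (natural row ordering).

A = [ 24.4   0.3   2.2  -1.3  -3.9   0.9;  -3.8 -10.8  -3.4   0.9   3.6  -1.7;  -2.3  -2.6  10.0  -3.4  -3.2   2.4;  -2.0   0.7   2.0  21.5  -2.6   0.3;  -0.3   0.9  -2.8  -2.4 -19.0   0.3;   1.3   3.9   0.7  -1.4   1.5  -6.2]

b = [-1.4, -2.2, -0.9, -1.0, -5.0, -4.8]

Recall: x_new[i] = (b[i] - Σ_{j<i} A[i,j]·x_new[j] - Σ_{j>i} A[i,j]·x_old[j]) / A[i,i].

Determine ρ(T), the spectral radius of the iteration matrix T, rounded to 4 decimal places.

Split A = D + L + U, D = diag(24.4, -10.8, 10, 21.5, -19, -6.2).
GS T = -(D+L)⁻¹U: row 0 first, T[0,5] = -(0.9)/(24.4) = -0.0369; later rows by forward substitution.
  T[0,:] = [+0.0000  -0.0123  -0.0902  +0.0533  +0.1598  -0.0369]
  T[1,:] = [+0.0000  +0.0043  -0.2831  +0.0646  +0.2771  -0.1444]
  T[2,:] = [+0.0000  -0.0017  -0.0943  +0.3690  +0.4288  -0.2860]
  T[3,:] = [+0.0000  -0.0011  +0.0096  -0.0315  +0.0869  +0.0139]
  T[4,:] = [+0.0000  +0.0008  +0.0007  -0.0482  -0.0636  +0.0499]
  T[5,:] = [+0.0000  +0.0004  -0.2096  +0.0889  +0.2212  -0.1219]
|λ(T)| sorted: 0.4048, 0.0809, 0.0809, 0.0495, 0.0040, 0.0000.
ρ(T) = max|λ| = 0.4048; 0.4048 < 1, so it converges for any x₀.

0.4048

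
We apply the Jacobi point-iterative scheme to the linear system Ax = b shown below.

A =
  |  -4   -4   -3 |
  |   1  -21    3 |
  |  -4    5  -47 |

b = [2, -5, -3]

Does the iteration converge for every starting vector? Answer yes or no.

yes

Split A = D + L + U, D = diag(-4, -21, -47).
Jacobi T = -D⁻¹(L+U): T[2,1] = -(5)/(-47) = +0.1064; T[2,2] = 0.
  T[0,:] = [+0.0000 -1.0000 -0.7500]
  T[1,:] = [+0.0476 +0.0000 +0.1429]
  T[2,:] = [-0.0851 +0.1064 +0.0000]
|roots of det(T-λI)|: 0.2537, 0.1815, 0.1815.
spectral radius ρ = 0.2537; 0.2537 < 1: convergent.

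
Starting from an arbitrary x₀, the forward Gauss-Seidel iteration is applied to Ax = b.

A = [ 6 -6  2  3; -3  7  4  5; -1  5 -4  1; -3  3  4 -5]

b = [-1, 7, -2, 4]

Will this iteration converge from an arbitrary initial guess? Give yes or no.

no

A = D + L + U where D = diag(6, 7, -4, -5).
Gauss-Seidel: T = -(D+L)⁻¹U, row 0 first, T[0,1] = -(-6)/(6) = +1.0000; later rows by forward substitution.
  T[0,:] = [+0.0000 +1.0000 -0.3333 -0.5000]
  T[1,:] = [+0.0000 +0.4286 -0.7143 -0.9286]
  T[2,:] = [+0.0000 +0.2857 -0.8095 -0.7857]
  T[3,:] = [+0.0000 -0.1143 -0.8762 -0.8857]
|roots of det(T-λI)|: 1.6069, 0.4569, 0.1167, 0.0000.
ρ = 1.6069; 1.6069 > 1: divergent.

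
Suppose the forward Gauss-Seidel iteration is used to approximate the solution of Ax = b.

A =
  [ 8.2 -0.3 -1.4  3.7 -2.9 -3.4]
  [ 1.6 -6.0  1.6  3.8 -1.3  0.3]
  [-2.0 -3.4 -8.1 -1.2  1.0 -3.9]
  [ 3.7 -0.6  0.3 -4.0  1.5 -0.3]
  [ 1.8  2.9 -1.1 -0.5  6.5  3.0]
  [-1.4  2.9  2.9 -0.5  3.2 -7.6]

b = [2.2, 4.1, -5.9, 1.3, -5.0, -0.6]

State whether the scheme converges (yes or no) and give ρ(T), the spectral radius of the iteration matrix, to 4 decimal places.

Let D = diag(8.2, -6, -8.1, -4, 6.5, -7.6); L, U the strict triangles.
T_GS = -(D+L)⁻¹U: row 0 first, T[0,3] = -(3.7)/(8.2) = -0.4512; later rows by forward substitution.
  T[0,:] = [+0.0000, +0.0366, +0.1707, -0.4512, +0.3537, +0.4146]
  T[1,:] = [+0.0000, +0.0098, +0.3122, +0.5130, -0.1224, +0.1606]
  T[2,:] = [+0.0000, -0.0131, -0.1732, -0.2521, +0.0875, -0.6513]
  T[3,:] = [+0.0000, +0.0314, +0.0981, -0.5132, +0.7270, +0.2356]
  T[4,:] = [+0.0000, -0.0143, -0.2083, -0.1861, +0.0274, -0.7401]
  T[5,:] = [+0.0000, -0.0161, -0.0726, +0.1381, -0.1148, -0.5907]
|roots of det(T-λI)|: 0.9126, 0.4001, 0.4001, 0.0178, 0.0178, 0.0000.
ρ = 0.9126; 0.9126 < 1, so it converges for any x₀.

yes, ρ = 0.9126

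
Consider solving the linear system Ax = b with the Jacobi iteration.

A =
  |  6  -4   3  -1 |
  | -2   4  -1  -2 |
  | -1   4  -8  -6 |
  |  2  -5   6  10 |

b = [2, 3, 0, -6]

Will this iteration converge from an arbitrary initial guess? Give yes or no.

Split A = D + L + U, D = diag(6, 4, -8, 10).
Jacobi T = -D⁻¹(L+U): T[3,0] = -(2)/(10) = -0.2000; T[3,3] = 0.
  T[0,:] = [+0.0000  +0.6667  -0.5000  +0.1667]
  T[1,:] = [+0.5000  +0.0000  +0.2500  +0.5000]
  T[2,:] = [-0.1250  +0.5000  +0.0000  -0.7500]
  T[3,:] = [-0.2000  +0.5000  -0.6000  +0.0000]
eigenvalue magnitudes: 1.2477, 0.6475, 0.6475, 0.0388.
spectral radius ρ = 1.2477; 1.2477 > 1: divergent.

no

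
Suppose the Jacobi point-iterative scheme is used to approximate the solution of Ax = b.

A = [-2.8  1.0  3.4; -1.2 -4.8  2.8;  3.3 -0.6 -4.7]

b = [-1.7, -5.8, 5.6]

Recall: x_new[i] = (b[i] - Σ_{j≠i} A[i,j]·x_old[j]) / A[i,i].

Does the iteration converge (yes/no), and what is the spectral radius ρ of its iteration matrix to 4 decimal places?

yes, ρ = 0.9410

Let D = diag(-2.8, -4.8, -4.7); L, U the strict triangles.
T_J = -D⁻¹(L+U): T[0,1] = -(1)/(-2.8) = +0.3571; T[0,0] = 0.
  T[0,:] = [+0.0000, +0.3571, +1.2143]
  T[1,:] = [-0.2500, +0.0000, +0.5833]
  T[2,:] = [+0.7021, -0.1277, +0.0000]
|eigenvalues of T|: 0.9410, 0.6278, 0.3132.
spectral radius ρ = 0.9410; 0.9410 < 1 ⇒ converges.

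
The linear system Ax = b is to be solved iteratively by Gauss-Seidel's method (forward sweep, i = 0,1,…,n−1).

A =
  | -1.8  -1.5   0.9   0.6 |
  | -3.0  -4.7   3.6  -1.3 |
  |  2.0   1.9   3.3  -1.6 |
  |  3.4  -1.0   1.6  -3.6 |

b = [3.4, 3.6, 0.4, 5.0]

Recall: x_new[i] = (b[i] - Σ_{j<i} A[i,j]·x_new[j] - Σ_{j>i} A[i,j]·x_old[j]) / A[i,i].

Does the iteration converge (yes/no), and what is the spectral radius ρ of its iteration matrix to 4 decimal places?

A = D + L + U where D = diag(-1.8, -4.7, 3.3, -3.6).
Gauss-Seidel: T = -(D+L)⁻¹U, row 0 first, T[0,1] = -(-1.5)/(-1.8) = -0.8333; later rows by forward substitution.
  T[0,:] = [+0.0000  -0.8333  +0.5000  +0.3333]
  T[1,:] = [+0.0000  +0.5319  +0.4468  -0.4894]
  T[2,:] = [+0.0000  +0.1988  -0.5603  +0.5646]
  T[3,:] = [+0.0000  -0.8464  +0.0991  +0.7017]
|roots of det(T-λI)|: 1.2009, 0.8232, 0.2957, 0.0000.
ρ(T) = max|λ| = 1.2009; 1.2009 > 1 ⇒ diverges.

no, ρ = 1.2009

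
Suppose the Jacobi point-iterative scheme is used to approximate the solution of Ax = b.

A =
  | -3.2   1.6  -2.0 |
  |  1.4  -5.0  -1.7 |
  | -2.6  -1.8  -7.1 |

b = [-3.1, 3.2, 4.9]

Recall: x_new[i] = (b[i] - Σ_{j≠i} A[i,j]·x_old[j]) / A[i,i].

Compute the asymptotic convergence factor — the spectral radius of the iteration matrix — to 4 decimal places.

0.7704

Split A = D + L + U, D = diag(-3.2, -5, -7.1).
Jacobi T = -D⁻¹(L+U): T[0,2] = -(-2)/(-3.2) = -0.6250; T[0,0] = 0.
  T[0,:] = [+0.0000, +0.5000, -0.6250]
  T[1,:] = [+0.2800, +0.0000, -0.3400]
  T[2,:] = [-0.3662, -0.2535, +0.0000]
|roots of det(T-λI)|: 0.7704, 0.4850, 0.2853.
spectral radius ρ = 0.7704; 0.7704 < 1: convergent.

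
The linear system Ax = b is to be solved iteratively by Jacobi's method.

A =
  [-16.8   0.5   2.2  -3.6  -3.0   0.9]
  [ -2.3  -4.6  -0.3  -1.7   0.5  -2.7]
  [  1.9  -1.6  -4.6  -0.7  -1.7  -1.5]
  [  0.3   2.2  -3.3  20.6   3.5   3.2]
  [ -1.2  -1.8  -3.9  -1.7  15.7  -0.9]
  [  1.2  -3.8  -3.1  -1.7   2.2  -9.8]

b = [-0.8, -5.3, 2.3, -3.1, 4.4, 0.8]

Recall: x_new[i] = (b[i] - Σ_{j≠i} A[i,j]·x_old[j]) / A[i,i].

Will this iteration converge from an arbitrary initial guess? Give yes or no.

Write A = D+L+U with D = diag(-16.8, -4.6, -4.6, 20.6, 15.7, -9.8).
T_J = -D⁻¹(L+U): T[2,4] = -(-1.7)/(-4.6) = -0.3696; T[2,2] = 0.
  T[0,:] = [+0.0000, +0.0298, +0.1310, -0.2143, -0.1786, +0.0536]
  T[1,:] = [-0.5000, +0.0000, -0.0652, -0.3696, +0.1087, -0.5870]
  T[2,:] = [+0.4130, -0.3478, +0.0000, -0.1522, -0.3696, -0.3261]
  T[3,:] = [-0.0146, -0.1068, +0.1602, +0.0000, -0.1699, -0.1553]
  T[4,:] = [+0.0764, +0.1146, +0.2484, +0.1083, +0.0000, +0.0573]
  T[5,:] = [+0.1224, -0.3878, -0.3163, -0.1735, +0.2245, +0.0000]
|roots of det(T-λI)|: 0.6982, 0.4480, 0.3782, 0.3782, 0.3160, 0.1615.
ρ = 0.6982; 0.6982 < 1 ⇒ converges.

yes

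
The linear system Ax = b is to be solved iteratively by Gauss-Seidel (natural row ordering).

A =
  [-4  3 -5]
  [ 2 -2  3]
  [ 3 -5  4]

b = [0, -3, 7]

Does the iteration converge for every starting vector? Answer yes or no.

no

Write A = D+L+U with D = diag(-4, -2, 4).
GS T = -(D+L)⁻¹U: row 0 first, T[0,2] = -(-5)/(-4) = -1.2500; later rows by forward substitution.
  T[0,:] = [+0.0000, +0.7500, -1.2500]
  T[1,:] = [+0.0000, +0.7500, +0.2500]
  T[2,:] = [+0.0000, +0.3750, +1.2500]
eigenvalue magnitudes: 1.3953, 0.6047, 0.0000.
ρ(T) = max|λ| = 1.3953; 1.3953 > 1, so it fails to converge.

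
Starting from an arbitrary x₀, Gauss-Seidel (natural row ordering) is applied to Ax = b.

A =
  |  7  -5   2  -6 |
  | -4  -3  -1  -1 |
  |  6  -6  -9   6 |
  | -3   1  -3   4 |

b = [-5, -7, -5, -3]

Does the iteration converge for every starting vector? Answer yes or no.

no

Diagonal D = diag(7, -3, -9, 4); L, U strict lower/upper.
T_GS = -(D+L)⁻¹U: row 0 first, T[0,2] = -(2)/(7) = -0.2857; later rows by forward substitution.
  T[0,:] = [+0.0000 +0.7143 -0.2857 +0.8571]
  T[1,:] = [+0.0000 -0.9524 +0.0476 -1.4762]
  T[2,:] = [+0.0000 +1.1111 -0.2222 +2.2222]
  T[3,:] = [+0.0000 +1.6071 -0.3929 +2.6786]
|λ(T)| sorted: 1.2093, 0.4940, 0.1993, 0.0000.
ρ(T) = max|λ| = 1.2093; 1.2093 > 1: divergent.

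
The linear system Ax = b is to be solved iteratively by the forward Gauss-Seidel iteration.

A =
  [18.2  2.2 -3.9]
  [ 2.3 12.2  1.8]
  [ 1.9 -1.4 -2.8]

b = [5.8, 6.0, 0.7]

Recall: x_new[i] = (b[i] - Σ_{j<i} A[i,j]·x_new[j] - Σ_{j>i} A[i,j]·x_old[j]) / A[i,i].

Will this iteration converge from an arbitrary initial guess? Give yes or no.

Write A = D+L+U with D = diag(18.2, 12.2, -2.8).
Gauss-Seidel: T = -(D+L)⁻¹U, row 0 first, T[0,1] = -(2.2)/(18.2) = -0.1209; later rows by forward substitution.
  T[0,:] = [+0.0000, -0.1209, +0.2143]
  T[1,:] = [+0.0000, +0.0228, -0.1879]
  T[2,:] = [+0.0000, -0.0934, +0.2394]
eigenvalue magnitudes: 0.3022, 0.0400, 0.0000.
spectral radius ρ = 0.3022; 0.3022 < 1, so it converges for any x₀.

yes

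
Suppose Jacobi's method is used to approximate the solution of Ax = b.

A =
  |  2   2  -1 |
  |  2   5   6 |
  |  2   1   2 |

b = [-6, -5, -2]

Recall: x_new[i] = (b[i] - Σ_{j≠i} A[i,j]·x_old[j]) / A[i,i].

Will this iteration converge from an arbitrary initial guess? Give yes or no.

Let D = diag(2, 5, 2); L, U the strict triangles.
Jacobi T = -D⁻¹(L+U): T[1,0] = -(2)/(5) = -0.4000; T[1,1] = 0.
  T[0,:] = [+0.0000, -1.0000, +0.5000]
  T[1,:] = [-0.4000, +0.0000, -1.2000]
  T[2,:] = [-1.0000, -0.5000, +0.0000]
|roots of det(T-λI)|: 1.1926, 0.9604, 0.9604.
spectral radius ρ = 1.1926; 1.1926 > 1: divergent.

no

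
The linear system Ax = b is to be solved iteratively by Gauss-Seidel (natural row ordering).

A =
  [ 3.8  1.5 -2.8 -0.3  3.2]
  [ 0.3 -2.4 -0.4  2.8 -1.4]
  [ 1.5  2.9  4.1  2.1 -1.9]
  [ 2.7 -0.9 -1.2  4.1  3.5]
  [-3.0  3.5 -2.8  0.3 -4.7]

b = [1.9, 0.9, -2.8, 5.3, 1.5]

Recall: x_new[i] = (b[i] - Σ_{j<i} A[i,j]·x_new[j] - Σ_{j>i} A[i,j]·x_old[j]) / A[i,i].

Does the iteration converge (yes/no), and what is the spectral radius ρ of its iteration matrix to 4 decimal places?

no, ρ = 1.5455

A = D + L + U where D = diag(3.8, -2.4, 4.1, 4.1, -4.7).
GS T = -(D+L)⁻¹U: row 0 first, T[0,1] = -(1.5)/(3.8) = -0.3947; later rows by forward substitution.
  T[0,:] = [+0.0000 -0.3947 +0.7368 +0.0789 -0.8421]
  T[1,:] = [+0.0000 -0.0493 -0.0746 +1.1765 -0.6886]
  T[2,:] = [+0.0000 +0.1793 -0.2168 -1.3733 +1.2586]
  T[3,:] = [+0.0000 +0.3016 -0.5651 -0.1957 -0.0819]
  T[4,:] = [+0.0000 +0.1276 -0.4327 +1.6314 -0.7303]
|eigenvalues of T|: 1.5455, 0.7761, 0.7761, 0.0197, 0.0000.
spectral radius ρ = 1.5455; 1.5455 > 1: divergent.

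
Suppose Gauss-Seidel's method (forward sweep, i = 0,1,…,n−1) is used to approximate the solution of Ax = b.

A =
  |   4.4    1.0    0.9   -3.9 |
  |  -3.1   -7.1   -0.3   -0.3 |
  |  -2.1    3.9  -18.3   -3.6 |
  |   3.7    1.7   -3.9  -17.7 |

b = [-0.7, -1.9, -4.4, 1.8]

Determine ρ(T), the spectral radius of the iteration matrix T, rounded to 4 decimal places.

0.3783

Split A = D + L + U, D = diag(4.4, -7.1, -18.3, -17.7).
Gauss-Seidel: T = -(D+L)⁻¹U, row 0 first, T[0,2] = -(0.9)/(4.4) = -0.2045; later rows by forward substitution.
  T[0,:] = [+0.0000  -0.2273  -0.2045  +0.8864]
  T[1,:] = [+0.0000  +0.0992  +0.0471  -0.4293]
  T[2,:] = [+0.0000  +0.0472  +0.0335  -0.3899]
  T[3,:] = [+0.0000  -0.0484  -0.0456  +0.2300]
eigenvalue magnitudes: 0.3783, 0.0410, 0.0255, 0.0000.
ρ = 0.3783; 0.3783 < 1: convergent.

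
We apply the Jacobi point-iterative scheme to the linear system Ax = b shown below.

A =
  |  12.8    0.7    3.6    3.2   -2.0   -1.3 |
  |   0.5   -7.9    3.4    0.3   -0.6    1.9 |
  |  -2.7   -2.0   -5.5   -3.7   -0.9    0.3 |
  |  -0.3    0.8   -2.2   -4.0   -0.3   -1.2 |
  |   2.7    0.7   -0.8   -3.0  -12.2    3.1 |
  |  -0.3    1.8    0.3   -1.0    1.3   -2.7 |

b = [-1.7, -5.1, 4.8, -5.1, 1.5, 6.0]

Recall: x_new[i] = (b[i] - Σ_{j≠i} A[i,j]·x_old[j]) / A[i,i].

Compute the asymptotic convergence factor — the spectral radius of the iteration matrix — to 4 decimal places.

Let D = diag(12.8, -7.9, -5.5, -4, -12.2, -2.7); L, U the strict triangles.
Jacobi T = -D⁻¹(L+U): T[3,4] = -(-0.3)/(-4) = -0.0750; T[3,3] = 0.
  T[0,:] = [+0.0000  -0.0547  -0.2812  -0.2500  +0.1562  +0.1016]
  T[1,:] = [+0.0633  +0.0000  +0.4304  +0.0380  -0.0759  +0.2405]
  T[2,:] = [-0.4909  -0.3636  +0.0000  -0.6727  -0.1636  +0.0545]
  T[3,:] = [-0.0750  +0.2000  -0.5500  +0.0000  -0.0750  -0.3000]
  T[4,:] = [+0.2213  +0.0574  -0.0656  -0.2459  +0.0000  +0.2541]
  T[5,:] = [-0.1111  +0.6667  +0.1111  -0.3704  +0.4815  +0.0000]
moduli |λ_i(T)| = 0.8229, 0.6178, 0.6178, 0.4324, 0.1912, 0.1540.
ρ(T) = max|λ| = 0.8229; 0.8229 < 1, so it converges for any x₀.

0.8229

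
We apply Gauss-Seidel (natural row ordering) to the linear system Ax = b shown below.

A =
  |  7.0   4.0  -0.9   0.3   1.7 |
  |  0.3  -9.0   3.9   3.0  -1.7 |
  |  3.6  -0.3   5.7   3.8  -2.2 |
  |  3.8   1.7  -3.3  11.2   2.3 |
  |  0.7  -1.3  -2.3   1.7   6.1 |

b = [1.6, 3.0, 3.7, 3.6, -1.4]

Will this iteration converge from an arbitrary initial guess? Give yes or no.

yes

Diagonal D = diag(7, -9, 5.7, 11.2, 6.1); L, U strict lower/upper.
T_GS = -(D+L)⁻¹U: row 0 first, T[0,3] = -(0.3)/(7) = -0.0429; later rows by forward substitution.
  T[0,:] = [+0.0000 -0.5714 +0.1286 -0.0429 -0.2429]
  T[1,:] = [+0.0000 -0.0190 +0.4376 +0.3319 -0.1970]
  T[2,:] = [+0.0000 +0.3599 -0.0582 -0.6221 +0.5290]
  T[3,:] = [+0.0000 +0.3028 -0.1272 -0.2191 +0.0628]
  T[4,:] = [+0.0000 +0.1128 +0.0920 -0.0978 +0.1678]
|λ(T)| sorted: 0.7685, 0.4275, 0.1088, 0.1088, 0.0000.
ρ = 0.7685; 0.7685 < 1: convergent.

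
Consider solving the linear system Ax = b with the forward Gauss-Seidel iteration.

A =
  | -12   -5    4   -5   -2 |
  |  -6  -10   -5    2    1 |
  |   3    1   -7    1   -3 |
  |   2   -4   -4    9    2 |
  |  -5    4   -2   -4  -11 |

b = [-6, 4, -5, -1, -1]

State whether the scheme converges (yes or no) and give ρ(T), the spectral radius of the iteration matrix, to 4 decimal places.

Write A = D+L+U with D = diag(-12, -10, -7, 9, -11).
Gauss-Seidel: T = -(D+L)⁻¹U, row 0 first, T[0,1] = -(-5)/(-12) = -0.4167; later rows by forward substitution.
  T[0,:] = [+0.0000 -0.4167 +0.3333 -0.4167 -0.1667]
  T[1,:] = [+0.0000 +0.2500 -0.7000 +0.4500 +0.2000]
  T[2,:] = [+0.0000 -0.1429 +0.0429 +0.0286 -0.4714]
  T[3,:] = [+0.0000 +0.1402 -0.3661 +0.3053 -0.3058]
  T[4,:] = [+0.0000 +0.2553 -0.2807 +0.2368 +0.3454]
|λ(T)| sorted: 0.9150, 0.1765, 0.1765, 0.1054, 0.0000.
ρ(T) = max|λ| = 0.9150; 0.9150 < 1 ⇒ converges.

yes, ρ = 0.9150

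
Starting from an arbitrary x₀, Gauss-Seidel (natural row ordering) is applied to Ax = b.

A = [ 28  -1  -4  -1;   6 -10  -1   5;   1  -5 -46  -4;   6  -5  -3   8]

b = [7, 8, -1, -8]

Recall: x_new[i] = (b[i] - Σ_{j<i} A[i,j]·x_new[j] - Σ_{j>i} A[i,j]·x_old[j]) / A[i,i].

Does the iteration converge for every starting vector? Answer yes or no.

yes

Let D = diag(28, -10, -46, 8); L, U the strict triangles.
GS T = -(D+L)⁻¹U: row 0 first, T[0,3] = -(-1)/(28) = +0.0357; later rows by forward substitution.
  T[0,:] = [+0.0000, +0.0357, +0.1429, +0.0357]
  T[1,:] = [+0.0000, +0.0214, -0.0143, +0.5214]
  T[2,:] = [+0.0000, -0.0016, +0.0047, -0.1429]
  T[3,:] = [+0.0000, -0.0140, -0.1143, +0.2455]
|λ(T)| sorted: 0.2778, 0.0322, 0.0260, 0.0000.
ρ(T) = max|λ| = 0.2778; 0.2778 < 1: convergent.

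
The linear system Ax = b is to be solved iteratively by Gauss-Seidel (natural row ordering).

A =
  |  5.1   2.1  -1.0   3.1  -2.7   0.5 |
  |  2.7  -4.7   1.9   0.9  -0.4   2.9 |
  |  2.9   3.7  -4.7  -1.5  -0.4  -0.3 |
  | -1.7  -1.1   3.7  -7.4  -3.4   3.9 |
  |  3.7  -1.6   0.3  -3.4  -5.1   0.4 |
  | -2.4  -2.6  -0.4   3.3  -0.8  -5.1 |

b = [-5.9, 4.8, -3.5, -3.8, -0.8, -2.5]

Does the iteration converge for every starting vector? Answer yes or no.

Let D = diag(5.1, -4.7, -4.7, -7.4, -5.1, -5.1); L, U the strict triangles.
GS T = -(D+L)⁻¹U: row 0 first, T[0,1] = -(2.1)/(5.1) = -0.4118; later rows by forward substitution.
  T[0,:] = [+0.0000, -0.4118, +0.1961, -0.6078, +0.5294, -0.0980]
  T[1,:] = [+0.0000, -0.2365, +0.5169, -0.1577, +0.2190, +0.5607]
  T[2,:] = [+0.0000, -0.4403, +0.5279, -0.8183, +0.4140, +0.3171]
  T[3,:] = [+0.0000, -0.0904, +0.1421, -0.2461, -0.4067, +0.6247]
  T[4,:] = [+0.0000, -0.1902, -0.0836, -0.2756, +0.6108, -0.5664]
  T[5,:] = [+0.0000, +0.3202, -0.2922, +0.3146, -0.7522, +0.2285]
|roots of det(T-λI)|: 1.3079, 0.4934, 0.4934, 0.1885, 0.0150, 0.0000.
ρ(T) = max|λ| = 1.3079; 1.3079 > 1, so it fails to converge.

no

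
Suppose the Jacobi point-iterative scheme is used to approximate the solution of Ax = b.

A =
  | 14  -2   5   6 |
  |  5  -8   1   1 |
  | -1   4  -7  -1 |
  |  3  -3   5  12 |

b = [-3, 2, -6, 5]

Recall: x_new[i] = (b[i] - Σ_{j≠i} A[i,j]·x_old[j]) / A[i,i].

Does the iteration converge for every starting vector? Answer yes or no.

yes

Let D = diag(14, -8, -7, 12); L, U the strict triangles.
Jacobi T = -D⁻¹(L+U): T[0,1] = -(-2)/(14) = +0.1429; T[0,0] = 0.
  T[0,:] = [+0.0000, +0.1429, -0.3571, -0.4286]
  T[1,:] = [+0.6250, +0.0000, +0.1250, +0.1250]
  T[2,:] = [-0.1429, +0.5714, +0.0000, -0.1429]
  T[3,:] = [-0.2500, +0.2500, -0.4167, +0.0000]
eigenvalue magnitudes: 0.8944, 0.4404, 0.4404, 0.3873.
spectral radius ρ = 0.8944; 0.8944 < 1, so it converges for any x₀.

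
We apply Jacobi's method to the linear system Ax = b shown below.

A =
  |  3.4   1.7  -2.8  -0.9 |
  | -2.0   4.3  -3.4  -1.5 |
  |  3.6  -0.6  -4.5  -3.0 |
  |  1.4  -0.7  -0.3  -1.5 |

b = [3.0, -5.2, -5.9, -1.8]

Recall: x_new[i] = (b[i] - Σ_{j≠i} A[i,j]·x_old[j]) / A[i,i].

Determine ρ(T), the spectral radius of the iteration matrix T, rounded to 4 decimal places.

1.2419

Let D = diag(3.4, 4.3, -4.5, -1.5); L, U the strict triangles.
Jacobi: T = -D⁻¹(L+U), T[1,0] = -(-2)/(4.3) = +0.4651; T[1,1] = 0.
  T[0,:] = [+0.0000, -0.5000, +0.8235, +0.2647]
  T[1,:] = [+0.4651, +0.0000, +0.7907, +0.3488]
  T[2,:] = [+0.8000, -0.1333, +0.0000, -0.6667]
  T[3,:] = [+0.9333, -0.4667, -0.2000, +0.0000]
|λ(T)| sorted: 1.2419, 0.7874, 0.7874, 0.5802.
spectral radius ρ = 1.2419; 1.2419 > 1 ⇒ diverges.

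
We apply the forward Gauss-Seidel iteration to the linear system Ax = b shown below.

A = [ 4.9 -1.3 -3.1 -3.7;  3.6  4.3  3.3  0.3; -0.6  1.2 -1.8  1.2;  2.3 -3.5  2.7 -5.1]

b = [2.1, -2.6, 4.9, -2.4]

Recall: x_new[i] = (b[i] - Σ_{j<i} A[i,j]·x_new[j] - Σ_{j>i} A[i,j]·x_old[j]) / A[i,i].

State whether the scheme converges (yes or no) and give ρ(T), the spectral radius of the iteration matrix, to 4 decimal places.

Split A = D + L + U, D = diag(4.9, 4.3, -1.8, -5.1).
Gauss-Seidel: T = -(D+L)⁻¹U, row 0 first, T[0,3] = -(-3.7)/(4.9) = +0.7551; later rows by forward substitution.
  T[0,:] = [+0.0000  +0.2653  +0.6327  +0.7551]
  T[1,:] = [+0.0000  -0.2221  -1.2971  -0.7019]
  T[2,:] = [+0.0000  -0.2365  -1.0756  -0.0530]
  T[3,:] = [+0.0000  +0.1469  +0.6060  +0.7942]
|roots of det(T-λI)|: 1.2882, 0.7186, 0.0661, 0.0000.
ρ(T) = max|λ| = 1.2882; 1.2882 > 1, so it fails to converge.

no, ρ = 1.2882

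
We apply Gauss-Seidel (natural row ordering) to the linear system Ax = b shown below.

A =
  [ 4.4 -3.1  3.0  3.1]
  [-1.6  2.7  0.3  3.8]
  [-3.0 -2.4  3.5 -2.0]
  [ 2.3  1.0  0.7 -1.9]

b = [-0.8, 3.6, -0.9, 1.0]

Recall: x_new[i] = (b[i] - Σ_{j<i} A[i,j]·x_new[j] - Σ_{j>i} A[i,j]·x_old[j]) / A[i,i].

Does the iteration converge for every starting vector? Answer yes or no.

no

Let D = diag(4.4, 2.7, 3.5, -1.9); L, U the strict triangles.
GS T = -(D+L)⁻¹U: row 0 first, T[0,3] = -(3.1)/(4.4) = -0.7045; later rows by forward substitution.
  T[0,:] = [+0.0000  +0.7045  -0.6818  -0.7045]
  T[1,:] = [+0.0000  +0.4175  -0.5152  -1.8249]
  T[2,:] = [+0.0000  +0.8902  -0.9377  -1.2838]
  T[3,:] = [+0.0000  +1.4006  -1.4419  -2.2863]
|eigenvalues of T|: 1.6075, 1.1702, 0.0288, 0.0000.
ρ = 1.6075; 1.6075 > 1, so it fails to converge.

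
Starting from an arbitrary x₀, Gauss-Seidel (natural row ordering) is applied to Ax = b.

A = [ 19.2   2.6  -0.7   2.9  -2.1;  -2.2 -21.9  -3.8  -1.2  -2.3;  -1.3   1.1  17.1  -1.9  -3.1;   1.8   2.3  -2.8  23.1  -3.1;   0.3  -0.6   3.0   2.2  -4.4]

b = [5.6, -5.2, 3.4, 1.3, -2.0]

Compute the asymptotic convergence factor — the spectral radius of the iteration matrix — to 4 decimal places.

Diagonal D = diag(19.2, -21.9, 17.1, 23.1, -4.4); L, U strict lower/upper.
Gauss-Seidel: T = -(D+L)⁻¹U, row 0 first, T[0,3] = -(2.9)/(19.2) = -0.1510; later rows by forward substitution.
  T[0,:] = [+0.0000 -0.1354 +0.0365 -0.1510 +0.1094]
  T[1,:] = [+0.0000 +0.0136 -0.1772 -0.0396 -0.1160]
  T[2,:] = [+0.0000 -0.0112 +0.0142 +0.1022 +0.1971]
  T[3,:] = [+0.0000 +0.0078 +0.0165 +0.0281 +0.1611]
  T[4,:] = [+0.0000 -0.0148 +0.0446 +0.0788 +0.2382]
|eigenvalues of T|: 0.3319, 0.0558, 0.0359, 0.0359, 0.0000.
ρ(T) = max|λ| = 0.3319; 0.3319 < 1: convergent.

0.3319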